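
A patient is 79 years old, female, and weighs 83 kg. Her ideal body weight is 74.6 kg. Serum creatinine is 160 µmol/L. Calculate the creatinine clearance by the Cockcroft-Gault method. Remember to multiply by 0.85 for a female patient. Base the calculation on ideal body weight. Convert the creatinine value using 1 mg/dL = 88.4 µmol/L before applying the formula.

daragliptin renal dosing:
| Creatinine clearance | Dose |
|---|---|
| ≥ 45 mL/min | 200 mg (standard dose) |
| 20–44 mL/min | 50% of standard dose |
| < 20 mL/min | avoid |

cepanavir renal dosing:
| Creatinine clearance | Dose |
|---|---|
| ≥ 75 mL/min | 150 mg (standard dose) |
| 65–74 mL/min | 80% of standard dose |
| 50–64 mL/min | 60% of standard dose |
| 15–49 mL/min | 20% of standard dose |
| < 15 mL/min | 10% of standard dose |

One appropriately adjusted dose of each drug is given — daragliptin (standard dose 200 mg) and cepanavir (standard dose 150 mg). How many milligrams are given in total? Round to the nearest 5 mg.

130 mg

SCr = 160 / 88.4 = 1.81 mg/dL
CrCl = (140 − 79) × 74.6 / (72 × 1.81) × 0.85 = 4550.6 / 130.32 × 0.85 ≈ 29.7 mL/min
CrCl ≈ 30 mL/min.
daragliptin: 20–44 mL/min → 50% of 200 mg = 100 mg.
cepanavir: 15–49 mL/min → 20% of 150 mg = 30 mg.
Total = 100 + 30 = 130 mg.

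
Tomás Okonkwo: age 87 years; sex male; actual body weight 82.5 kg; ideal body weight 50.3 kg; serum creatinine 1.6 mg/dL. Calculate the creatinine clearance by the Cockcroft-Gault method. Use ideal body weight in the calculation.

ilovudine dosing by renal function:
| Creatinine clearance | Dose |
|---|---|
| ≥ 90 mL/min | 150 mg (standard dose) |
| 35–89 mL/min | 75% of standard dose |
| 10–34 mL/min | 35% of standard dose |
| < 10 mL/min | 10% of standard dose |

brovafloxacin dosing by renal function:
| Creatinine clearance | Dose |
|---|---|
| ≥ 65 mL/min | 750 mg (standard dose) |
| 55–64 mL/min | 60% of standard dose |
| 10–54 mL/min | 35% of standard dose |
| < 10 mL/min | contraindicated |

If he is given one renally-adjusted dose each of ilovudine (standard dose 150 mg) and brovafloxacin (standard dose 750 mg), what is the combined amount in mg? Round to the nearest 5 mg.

315 mg

CrCl = (140 − 87) × 50.3 / (72 × 1.6) = 2665.9 / 115.20 ≈ 23.1 mL/min
CrCl ≈ 23 mL/min.
ilovudine: 10–34 mL/min → 35% of 150 mg = 52.5 mg.
brovafloxacin: 10–54 mL/min → 35% of 750 mg = 262.5 mg.
Total = 52.5 + 262.5 = 315 mg.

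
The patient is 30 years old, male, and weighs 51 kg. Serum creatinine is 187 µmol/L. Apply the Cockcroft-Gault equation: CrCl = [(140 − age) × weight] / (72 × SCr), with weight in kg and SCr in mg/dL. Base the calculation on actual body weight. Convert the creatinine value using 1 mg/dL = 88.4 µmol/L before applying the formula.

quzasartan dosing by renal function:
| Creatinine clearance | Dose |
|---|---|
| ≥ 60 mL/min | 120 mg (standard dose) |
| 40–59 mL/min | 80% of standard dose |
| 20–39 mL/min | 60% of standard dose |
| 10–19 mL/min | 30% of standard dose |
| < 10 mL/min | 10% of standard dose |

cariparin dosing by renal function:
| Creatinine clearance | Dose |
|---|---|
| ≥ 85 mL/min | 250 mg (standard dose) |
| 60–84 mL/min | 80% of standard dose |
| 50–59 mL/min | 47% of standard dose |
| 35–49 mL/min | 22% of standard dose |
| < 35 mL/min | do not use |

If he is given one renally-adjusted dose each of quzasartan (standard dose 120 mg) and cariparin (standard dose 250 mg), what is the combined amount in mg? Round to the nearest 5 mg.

SCr = 187 / 88.4 = 2.115 mg/dL
CrCl = (140 − 30) × 51 / (72 × 2.115) = 5610.0 / 152.28 ≈ 36.8 mL/min
CrCl ≈ 37 mL/min.
quzasartan: 20–39 mL/min → 60% of 120 mg = 72 mg.
cariparin: 35–49 mL/min → 22% of 250 mg = 55 mg.
Total = 72 + 55 = 127 mg.

125 mg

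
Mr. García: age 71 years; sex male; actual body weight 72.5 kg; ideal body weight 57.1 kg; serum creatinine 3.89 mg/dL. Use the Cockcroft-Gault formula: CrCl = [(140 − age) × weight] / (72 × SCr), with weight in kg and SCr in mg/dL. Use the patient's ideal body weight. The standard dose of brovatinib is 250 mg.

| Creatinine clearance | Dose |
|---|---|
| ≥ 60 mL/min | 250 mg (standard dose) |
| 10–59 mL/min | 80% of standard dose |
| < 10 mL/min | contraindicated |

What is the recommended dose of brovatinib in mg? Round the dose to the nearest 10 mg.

200 mg

CrCl = (140 − 71) × 57.1 / (72 × 3.89) = 3939.9 / 280.08 ≈ 14.1 mL/min
CrCl ≈ 14 mL/min → bracket 10–59 mL/min.
80% of 250 mg = 200 mg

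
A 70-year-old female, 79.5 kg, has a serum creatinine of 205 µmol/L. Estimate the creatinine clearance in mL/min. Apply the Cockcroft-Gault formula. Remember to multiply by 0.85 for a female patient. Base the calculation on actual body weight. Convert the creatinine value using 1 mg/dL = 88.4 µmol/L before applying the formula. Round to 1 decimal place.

28.3 mL/min

SCr = 205 / 88.4 = 2.319 mg/dL
CrCl = (140 − 70) × 79.5 / (72 × 2.319) × 0.85 = 5565.0 / 166.97 × 0.85 ≈ 28.3 mL/min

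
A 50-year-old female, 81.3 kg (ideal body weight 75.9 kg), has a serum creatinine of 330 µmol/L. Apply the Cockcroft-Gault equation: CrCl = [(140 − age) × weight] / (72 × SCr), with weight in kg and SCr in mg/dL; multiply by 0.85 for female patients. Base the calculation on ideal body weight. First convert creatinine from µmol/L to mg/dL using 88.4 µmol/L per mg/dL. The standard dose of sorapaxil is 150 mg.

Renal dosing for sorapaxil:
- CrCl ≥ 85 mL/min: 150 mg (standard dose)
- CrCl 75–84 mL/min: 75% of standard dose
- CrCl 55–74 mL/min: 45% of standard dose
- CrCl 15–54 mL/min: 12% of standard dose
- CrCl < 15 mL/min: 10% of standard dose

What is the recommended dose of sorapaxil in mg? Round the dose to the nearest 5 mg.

SCr = 330 / 88.4 = 3.733 mg/dL
CrCl = (140 − 50) × 75.9 / (72 × 3.733) × 0.85 = 6831.0 / 268.78 × 0.85 ≈ 21.6 mL/min
CrCl ≈ 22 mL/min → bracket 15–54 mL/min.
12% of 150 mg = 18 mg → 20 mg

20 mg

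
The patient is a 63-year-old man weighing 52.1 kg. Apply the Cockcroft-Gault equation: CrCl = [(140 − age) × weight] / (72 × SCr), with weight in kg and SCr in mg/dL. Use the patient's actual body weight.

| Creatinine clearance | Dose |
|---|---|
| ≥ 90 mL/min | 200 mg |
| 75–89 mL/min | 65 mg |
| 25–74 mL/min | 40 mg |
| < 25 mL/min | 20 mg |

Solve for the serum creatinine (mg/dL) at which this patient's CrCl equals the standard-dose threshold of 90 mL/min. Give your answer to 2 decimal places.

0.62 mg/dL

Standard dose requires CrCl ≥ 90 mL/min.
Set (140 − 63) × 52.1 / (72 × SCr) = 90
SCr = (140 − 63) × 52.1 / (72 × 90) = 0.619 mg/dL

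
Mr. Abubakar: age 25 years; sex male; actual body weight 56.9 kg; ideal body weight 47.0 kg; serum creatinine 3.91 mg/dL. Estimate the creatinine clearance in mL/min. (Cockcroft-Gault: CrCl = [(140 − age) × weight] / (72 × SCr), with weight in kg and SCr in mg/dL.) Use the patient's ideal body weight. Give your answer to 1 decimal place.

19.2 mL/min

CrCl = (140 − 25) × 47 / (72 × 3.91) = 5405.0 / 281.52 ≈ 19.2 mL/min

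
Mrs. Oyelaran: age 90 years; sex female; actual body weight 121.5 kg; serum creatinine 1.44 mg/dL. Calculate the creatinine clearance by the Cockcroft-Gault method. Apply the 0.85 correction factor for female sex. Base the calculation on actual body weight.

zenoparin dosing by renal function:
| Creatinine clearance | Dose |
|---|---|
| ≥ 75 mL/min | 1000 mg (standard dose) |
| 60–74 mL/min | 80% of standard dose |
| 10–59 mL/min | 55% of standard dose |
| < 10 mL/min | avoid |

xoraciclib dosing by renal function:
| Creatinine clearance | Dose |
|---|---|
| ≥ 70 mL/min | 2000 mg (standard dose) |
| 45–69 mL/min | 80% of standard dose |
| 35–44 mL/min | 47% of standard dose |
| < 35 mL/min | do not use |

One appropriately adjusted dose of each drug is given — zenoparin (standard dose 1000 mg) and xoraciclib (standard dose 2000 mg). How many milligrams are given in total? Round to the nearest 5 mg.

2150 mg

CrCl = (140 − 90) × 121.5 / (72 × 1.44) × 0.85 = 6075.0 / 103.68 × 0.85 ≈ 49.8 mL/min
CrCl ≈ 50 mL/min.
zenoparin: 10–59 mL/min → 55% of 1000 mg = 550 mg.
xoraciclib: 45–69 mL/min → 80% of 2000 mg = 1600 mg.
Total = 550 + 1600 = 2150 mg.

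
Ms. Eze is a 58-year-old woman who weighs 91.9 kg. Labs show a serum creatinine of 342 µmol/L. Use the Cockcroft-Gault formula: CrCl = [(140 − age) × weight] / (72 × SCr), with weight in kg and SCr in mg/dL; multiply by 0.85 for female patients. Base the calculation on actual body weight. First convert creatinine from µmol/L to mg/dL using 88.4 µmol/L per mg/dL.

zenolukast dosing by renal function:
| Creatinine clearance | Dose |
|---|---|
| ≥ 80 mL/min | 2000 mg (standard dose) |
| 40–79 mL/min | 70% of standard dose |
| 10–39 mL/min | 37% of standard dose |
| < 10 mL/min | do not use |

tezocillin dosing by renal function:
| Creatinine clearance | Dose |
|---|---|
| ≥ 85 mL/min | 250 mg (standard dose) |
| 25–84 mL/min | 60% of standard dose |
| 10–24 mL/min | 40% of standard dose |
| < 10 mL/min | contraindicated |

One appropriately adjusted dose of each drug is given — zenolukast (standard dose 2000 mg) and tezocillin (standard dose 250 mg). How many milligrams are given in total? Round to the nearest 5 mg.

SCr = 342 / 88.4 = 3.869 mg/dL
CrCl = (140 − 58) × 91.9 / (72 × 3.869) × 0.85 = 7535.8 / 278.57 × 0.85 ≈ 23.0 mL/min
CrCl ≈ 23 mL/min.
zenolukast: 10–39 mL/min → 37% of 2000 mg = 740 mg.
tezocillin: 10–24 mL/min → 40% of 250 mg = 100 mg.
Total = 740 + 100 = 840 mg.

840 mg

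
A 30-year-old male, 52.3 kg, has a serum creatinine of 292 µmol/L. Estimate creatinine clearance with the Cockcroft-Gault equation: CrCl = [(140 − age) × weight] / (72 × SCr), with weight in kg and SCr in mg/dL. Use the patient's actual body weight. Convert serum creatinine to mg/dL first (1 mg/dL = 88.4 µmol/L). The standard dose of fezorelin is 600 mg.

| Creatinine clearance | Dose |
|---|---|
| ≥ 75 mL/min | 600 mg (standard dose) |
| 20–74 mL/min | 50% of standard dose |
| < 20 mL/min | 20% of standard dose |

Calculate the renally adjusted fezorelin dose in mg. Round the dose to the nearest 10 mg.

300 mg

SCr = 292 / 88.4 = 3.303 mg/dL
CrCl = (140 − 30) × 52.3 / (72 × 3.303) = 5753.0 / 237.82 ≈ 24.2 mL/min
CrCl ≈ 24 mL/min → bracket 20–74 mL/min.
50% of 600 mg = 300 mg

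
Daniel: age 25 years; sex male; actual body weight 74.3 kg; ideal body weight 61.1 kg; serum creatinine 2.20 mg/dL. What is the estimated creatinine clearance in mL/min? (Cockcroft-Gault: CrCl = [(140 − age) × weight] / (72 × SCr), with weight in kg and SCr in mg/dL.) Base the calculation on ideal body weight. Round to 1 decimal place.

CrCl = (140 − 25) × 61.1 / (72 × 2.2) = 7026.5 / 158.40 ≈ 44.4 mL/min

44.4 mL/min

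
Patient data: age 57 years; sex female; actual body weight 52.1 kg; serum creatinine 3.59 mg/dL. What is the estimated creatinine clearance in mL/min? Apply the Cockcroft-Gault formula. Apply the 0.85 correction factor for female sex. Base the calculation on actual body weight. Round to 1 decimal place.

14.2 mL/min

CrCl = (140 − 57) × 52.1 / (72 × 3.59) × 0.85 = 4324.3 / 258.48 × 0.85 ≈ 14.2 mL/min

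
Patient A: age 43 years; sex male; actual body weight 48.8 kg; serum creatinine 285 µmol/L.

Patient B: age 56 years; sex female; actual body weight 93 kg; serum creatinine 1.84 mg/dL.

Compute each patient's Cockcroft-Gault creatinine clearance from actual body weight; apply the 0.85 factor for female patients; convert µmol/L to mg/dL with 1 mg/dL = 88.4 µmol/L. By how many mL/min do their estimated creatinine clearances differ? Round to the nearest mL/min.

30 mL/min

Patient A: SCr = 285 / 88.4 = 3.224 mg/dL
Patient A: CrCl = (140 − 43) × 48.8 / (72 × 3.224) = 4733.6 / 232.13 ≈ 20.4 mL/min
Patient B: CrCl = (140 − 56) × 93 / (72 × 1.84) × 0.85 = 7812.0 / 132.48 × 0.85 ≈ 50.1 mL/min
|20.4 − 50.1| = 29.7 mL/min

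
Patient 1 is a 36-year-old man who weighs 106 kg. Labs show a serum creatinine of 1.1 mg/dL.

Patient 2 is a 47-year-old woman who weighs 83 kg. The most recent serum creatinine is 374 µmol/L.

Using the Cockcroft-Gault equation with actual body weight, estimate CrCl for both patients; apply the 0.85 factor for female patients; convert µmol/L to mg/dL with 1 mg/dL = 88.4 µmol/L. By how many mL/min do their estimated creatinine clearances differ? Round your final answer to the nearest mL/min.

118 mL/min

Patient 1: CrCl = (140 − 36) × 106 / (72 × 1.1) = 11024.0 / 79.20 ≈ 139.2 mL/min
Patient 2: SCr = 374 / 88.4 = 4.231 mg/dL
Patient 2: CrCl = (140 − 47) × 83 / (72 × 4.231) × 0.85 = 7719.0 / 304.63 × 0.85 ≈ 21.5 mL/min
|139.2 − 21.5| = 117.7 mL/min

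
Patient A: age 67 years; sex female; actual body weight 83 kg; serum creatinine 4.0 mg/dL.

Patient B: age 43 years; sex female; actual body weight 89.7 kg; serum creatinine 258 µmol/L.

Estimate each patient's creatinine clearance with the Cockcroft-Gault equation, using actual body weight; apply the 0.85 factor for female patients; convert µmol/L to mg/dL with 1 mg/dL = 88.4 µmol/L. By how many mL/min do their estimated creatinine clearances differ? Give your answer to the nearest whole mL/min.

Patient A: CrCl = (140 − 67) × 83 / (72 × 4) × 0.85 = 6059.0 / 288.00 × 0.85 ≈ 17.9 mL/min
Patient B: SCr = 258 / 88.4 = 2.919 mg/dL
Patient B: CrCl = (140 − 43) × 89.7 / (72 × 2.919) × 0.85 = 8700.9 / 210.17 × 0.85 ≈ 35.2 mL/min
|17.9 − 35.2| = 17.3 mL/min

17 mL/min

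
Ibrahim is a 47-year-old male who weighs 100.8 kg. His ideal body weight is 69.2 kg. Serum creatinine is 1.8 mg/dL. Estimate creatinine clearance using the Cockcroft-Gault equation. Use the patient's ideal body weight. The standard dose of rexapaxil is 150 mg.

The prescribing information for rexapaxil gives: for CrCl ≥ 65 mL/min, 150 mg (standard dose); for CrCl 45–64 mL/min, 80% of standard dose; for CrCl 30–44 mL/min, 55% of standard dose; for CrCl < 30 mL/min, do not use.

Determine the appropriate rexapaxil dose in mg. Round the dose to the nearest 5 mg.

CrCl = (140 − 47) × 69.2 / (72 × 1.8) = 6435.6 / 129.60 ≈ 49.7 mL/min
CrCl ≈ 50 mL/min → bracket 45–64 mL/min.
80% of 150 mg = 120 mg

120 mg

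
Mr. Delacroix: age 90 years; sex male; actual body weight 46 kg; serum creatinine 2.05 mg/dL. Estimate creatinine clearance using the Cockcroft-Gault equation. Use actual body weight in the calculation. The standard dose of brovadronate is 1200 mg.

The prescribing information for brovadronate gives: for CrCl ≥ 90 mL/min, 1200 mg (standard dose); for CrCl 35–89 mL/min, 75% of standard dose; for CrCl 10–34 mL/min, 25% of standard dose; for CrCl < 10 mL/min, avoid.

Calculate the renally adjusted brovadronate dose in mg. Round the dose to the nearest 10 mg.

300 mg

CrCl = (140 − 90) × 46 / (72 × 2.05) = 2300.0 / 147.60 ≈ 15.6 mL/min
CrCl ≈ 16 mL/min → bracket 10–34 mL/min.
25% of 1200 mg = 300 mg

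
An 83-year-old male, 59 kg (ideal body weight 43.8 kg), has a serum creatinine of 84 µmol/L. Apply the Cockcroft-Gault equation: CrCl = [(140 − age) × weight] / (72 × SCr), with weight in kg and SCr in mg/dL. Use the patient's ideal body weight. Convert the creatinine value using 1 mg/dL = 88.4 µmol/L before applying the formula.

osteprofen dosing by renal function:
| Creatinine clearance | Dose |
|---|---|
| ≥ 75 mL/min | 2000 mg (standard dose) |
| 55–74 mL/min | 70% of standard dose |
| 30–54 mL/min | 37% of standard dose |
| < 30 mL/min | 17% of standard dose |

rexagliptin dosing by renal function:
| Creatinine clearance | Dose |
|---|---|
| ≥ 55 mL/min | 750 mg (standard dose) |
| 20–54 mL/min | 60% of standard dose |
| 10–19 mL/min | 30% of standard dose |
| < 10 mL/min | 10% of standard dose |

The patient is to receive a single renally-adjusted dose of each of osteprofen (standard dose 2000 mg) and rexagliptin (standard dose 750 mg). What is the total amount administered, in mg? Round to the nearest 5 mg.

1190 mg

SCr = 84 / 88.4 = 0.95 mg/dL
CrCl = (140 − 83) × 43.8 / (72 × 0.95) = 2496.6 / 68.40 ≈ 36.5 mL/min
CrCl ≈ 36 mL/min.
osteprofen: 30–54 mL/min → 37% of 2000 mg = 740 mg.
rexagliptin: 20–54 mL/min → 60% of 750 mg = 450 mg.
Total = 740 + 450 = 1190 mg.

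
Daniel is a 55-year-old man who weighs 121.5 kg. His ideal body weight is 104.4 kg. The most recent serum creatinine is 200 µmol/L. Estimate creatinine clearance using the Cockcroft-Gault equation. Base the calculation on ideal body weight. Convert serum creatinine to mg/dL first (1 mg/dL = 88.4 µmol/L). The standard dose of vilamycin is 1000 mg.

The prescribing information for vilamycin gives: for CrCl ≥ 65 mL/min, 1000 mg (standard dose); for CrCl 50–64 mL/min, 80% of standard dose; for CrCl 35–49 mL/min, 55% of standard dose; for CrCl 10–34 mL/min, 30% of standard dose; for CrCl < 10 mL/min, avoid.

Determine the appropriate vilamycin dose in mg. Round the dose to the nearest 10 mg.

800 mg

SCr = 200 / 88.4 = 2.262 mg/dL
CrCl = (140 − 55) × 104.4 / (72 × 2.262) = 8874.0 / 162.86 ≈ 54.5 mL/min
CrCl ≈ 54 mL/min → bracket 50–64 mL/min.
80% of 1000 mg = 800 mg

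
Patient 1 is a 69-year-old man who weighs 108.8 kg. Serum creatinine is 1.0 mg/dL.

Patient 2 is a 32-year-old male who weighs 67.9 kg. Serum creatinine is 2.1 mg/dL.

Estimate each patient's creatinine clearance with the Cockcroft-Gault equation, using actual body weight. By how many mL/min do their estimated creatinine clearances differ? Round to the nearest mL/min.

Patient 1: CrCl = (140 − 69) × 108.8 / (72 × 1) = 7724.8 / 72.00 ≈ 107.3 mL/min
Patient 2: CrCl = (140 − 32) × 67.9 / (72 × 2.1) = 7333.2 / 151.20 ≈ 48.5 mL/min
|107.3 − 48.5| = 58.8 mL/min

59 mL/min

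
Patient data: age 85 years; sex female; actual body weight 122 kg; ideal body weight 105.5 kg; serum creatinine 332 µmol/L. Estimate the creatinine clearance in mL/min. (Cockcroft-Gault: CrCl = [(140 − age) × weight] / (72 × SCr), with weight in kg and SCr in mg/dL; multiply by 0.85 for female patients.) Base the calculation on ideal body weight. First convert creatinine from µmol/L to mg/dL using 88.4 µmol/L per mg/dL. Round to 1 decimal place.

SCr = 332 / 88.4 = 3.756 mg/dL
CrCl = (140 − 85) × 105.5 / (72 × 3.756) × 0.85 = 5802.5 / 270.43 × 0.85 ≈ 18.2 mL/min

18.2 mL/min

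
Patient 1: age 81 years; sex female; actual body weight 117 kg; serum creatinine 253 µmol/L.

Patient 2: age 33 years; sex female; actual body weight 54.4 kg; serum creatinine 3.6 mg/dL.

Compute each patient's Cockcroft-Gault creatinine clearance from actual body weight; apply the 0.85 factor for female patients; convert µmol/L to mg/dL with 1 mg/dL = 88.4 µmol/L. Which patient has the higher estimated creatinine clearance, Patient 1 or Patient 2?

Patient 1

Patient 1: SCr = 253 / 88.4 = 2.862 mg/dL
Patient 1: CrCl = (140 − 81) × 117 / (72 × 2.862) × 0.85 = 6903.0 / 206.06 × 0.85 ≈ 28.5 mL/min
Patient 2: CrCl = (140 − 33) × 54.4 / (72 × 3.6) × 0.85 = 5820.8 / 259.20 × 0.85 ≈ 19.1 mL/min
28.5 vs 19.1 mL/min → Patient 1 is higher.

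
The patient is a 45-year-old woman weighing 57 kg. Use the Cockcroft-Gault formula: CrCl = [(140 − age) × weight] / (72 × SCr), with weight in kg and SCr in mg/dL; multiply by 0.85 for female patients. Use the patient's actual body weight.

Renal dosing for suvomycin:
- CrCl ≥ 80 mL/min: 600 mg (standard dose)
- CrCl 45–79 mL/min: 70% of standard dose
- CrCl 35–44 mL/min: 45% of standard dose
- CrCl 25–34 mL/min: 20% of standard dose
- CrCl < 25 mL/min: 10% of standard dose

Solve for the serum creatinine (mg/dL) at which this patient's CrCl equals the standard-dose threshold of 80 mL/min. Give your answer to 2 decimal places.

Standard dose requires CrCl ≥ 80 mL/min.
Set (140 − 45) × 57 × 0.85 / (72 × SCr) = 80
SCr = (140 − 45) × 57 × 0.85 / (72 × 80) = 0.799 mg/dL

0.80 mg/dL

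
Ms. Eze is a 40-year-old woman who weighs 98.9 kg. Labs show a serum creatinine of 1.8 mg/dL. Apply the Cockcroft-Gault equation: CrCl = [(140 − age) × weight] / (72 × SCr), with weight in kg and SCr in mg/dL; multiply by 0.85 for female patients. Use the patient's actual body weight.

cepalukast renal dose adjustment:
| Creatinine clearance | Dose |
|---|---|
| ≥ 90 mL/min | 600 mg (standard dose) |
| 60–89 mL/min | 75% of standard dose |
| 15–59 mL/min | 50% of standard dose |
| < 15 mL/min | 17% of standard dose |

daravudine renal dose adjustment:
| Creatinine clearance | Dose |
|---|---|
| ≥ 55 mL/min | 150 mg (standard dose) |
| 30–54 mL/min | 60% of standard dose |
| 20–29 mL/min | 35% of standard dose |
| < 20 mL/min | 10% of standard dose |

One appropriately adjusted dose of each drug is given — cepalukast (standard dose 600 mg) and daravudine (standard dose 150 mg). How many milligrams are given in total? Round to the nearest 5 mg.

CrCl = (140 − 40) × 98.9 / (72 × 1.8) × 0.85 = 9890.0 / 129.60 × 0.85 ≈ 64.9 mL/min
CrCl ≈ 65 mL/min.
cepalukast: 60–89 mL/min → 75% of 600 mg = 450 mg.
daravudine: ≥ 55 mL/min → 100% of 150 mg = 150 mg.
Total = 450 + 150 = 600 mg.

600 mg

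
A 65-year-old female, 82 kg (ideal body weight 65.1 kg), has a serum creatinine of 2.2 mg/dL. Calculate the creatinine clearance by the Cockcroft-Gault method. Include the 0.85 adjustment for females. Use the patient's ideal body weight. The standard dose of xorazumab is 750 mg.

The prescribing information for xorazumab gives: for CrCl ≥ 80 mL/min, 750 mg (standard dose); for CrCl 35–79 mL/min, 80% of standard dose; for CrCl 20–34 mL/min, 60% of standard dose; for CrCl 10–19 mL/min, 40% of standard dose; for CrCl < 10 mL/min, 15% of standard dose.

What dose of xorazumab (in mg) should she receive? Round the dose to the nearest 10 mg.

CrCl = (140 − 65) × 65.1 / (72 × 2.2) × 0.85 = 4882.5 / 158.40 × 0.85 ≈ 26.2 mL/min
CrCl ≈ 26 mL/min → bracket 20–34 mL/min.
60% of 750 mg = 450 mg

450 mg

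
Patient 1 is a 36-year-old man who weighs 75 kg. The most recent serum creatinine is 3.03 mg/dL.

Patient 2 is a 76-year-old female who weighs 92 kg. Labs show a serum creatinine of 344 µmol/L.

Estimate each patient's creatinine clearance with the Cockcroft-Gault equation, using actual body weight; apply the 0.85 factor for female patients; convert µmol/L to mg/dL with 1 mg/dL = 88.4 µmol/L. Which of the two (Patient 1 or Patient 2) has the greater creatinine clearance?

Patient 1

Patient 1: CrCl = (140 − 36) × 75 / (72 × 3.03) = 7800.0 / 218.16 ≈ 35.8 mL/min
Patient 2: SCr = 344 / 88.4 = 3.891 mg/dL
Patient 2: CrCl = (140 − 76) × 92 / (72 × 3.891) × 0.85 = 5888.0 / 280.15 × 0.85 ≈ 17.9 mL/min
35.8 vs 17.9 mL/min → Patient 1 is higher.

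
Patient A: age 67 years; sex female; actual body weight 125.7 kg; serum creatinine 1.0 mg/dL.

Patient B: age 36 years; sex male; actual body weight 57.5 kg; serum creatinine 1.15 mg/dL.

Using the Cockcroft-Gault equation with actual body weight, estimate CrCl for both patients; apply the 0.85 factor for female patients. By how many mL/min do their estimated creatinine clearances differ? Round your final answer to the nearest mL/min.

Patient A: CrCl = (140 − 67) × 125.7 / (72 × 1) × 0.85 = 9176.1 / 72.00 × 0.85 ≈ 108.3 mL/min
Patient B: CrCl = (140 − 36) × 57.5 / (72 × 1.15) = 5980.0 / 82.80 ≈ 72.2 mL/min
|108.3 − 72.2| = 36.1 mL/min

36 mL/min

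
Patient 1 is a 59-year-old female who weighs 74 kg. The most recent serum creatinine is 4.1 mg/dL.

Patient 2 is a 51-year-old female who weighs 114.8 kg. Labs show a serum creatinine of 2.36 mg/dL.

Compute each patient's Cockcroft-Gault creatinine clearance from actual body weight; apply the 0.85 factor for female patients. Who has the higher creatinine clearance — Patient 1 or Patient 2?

Patient 2

Patient 1: CrCl = (140 − 59) × 74 / (72 × 4.1) × 0.85 = 5994.0 / 295.20 × 0.85 ≈ 17.3 mL/min
Patient 2: CrCl = (140 − 51) × 114.8 / (72 × 2.36) × 0.85 = 10217.2 / 169.92 × 0.85 ≈ 51.1 mL/min
17.3 vs 51.1 mL/min → Patient 2 is higher.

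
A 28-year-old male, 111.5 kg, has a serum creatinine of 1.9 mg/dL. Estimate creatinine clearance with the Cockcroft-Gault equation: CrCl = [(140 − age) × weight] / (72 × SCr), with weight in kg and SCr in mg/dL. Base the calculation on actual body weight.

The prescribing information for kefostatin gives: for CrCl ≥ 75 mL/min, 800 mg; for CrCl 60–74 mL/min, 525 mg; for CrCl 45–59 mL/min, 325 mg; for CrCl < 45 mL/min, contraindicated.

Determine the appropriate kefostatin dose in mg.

800 mg

CrCl = (140 − 28) × 111.5 / (72 × 1.9) = 12488.0 / 136.80 ≈ 91.3 mL/min
CrCl ≈ 91 mL/min → bracket ≥ 75 mL/min.
Dose for this bracket: 800 mg.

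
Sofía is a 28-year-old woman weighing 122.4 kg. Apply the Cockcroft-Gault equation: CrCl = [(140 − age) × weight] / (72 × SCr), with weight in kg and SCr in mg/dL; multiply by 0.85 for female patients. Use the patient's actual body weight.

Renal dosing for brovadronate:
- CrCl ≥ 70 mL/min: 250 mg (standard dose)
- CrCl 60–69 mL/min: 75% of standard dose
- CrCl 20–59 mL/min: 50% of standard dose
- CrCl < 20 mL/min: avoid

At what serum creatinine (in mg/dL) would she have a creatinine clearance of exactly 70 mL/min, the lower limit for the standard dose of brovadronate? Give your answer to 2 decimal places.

Standard dose requires CrCl ≥ 70 mL/min.
Set (140 − 28) × 122.4 × 0.85 / (72 × SCr) = 70
SCr = (140 − 28) × 122.4 × 0.85 / (72 × 70) = 2.312 mg/dL

2.31 mg/dL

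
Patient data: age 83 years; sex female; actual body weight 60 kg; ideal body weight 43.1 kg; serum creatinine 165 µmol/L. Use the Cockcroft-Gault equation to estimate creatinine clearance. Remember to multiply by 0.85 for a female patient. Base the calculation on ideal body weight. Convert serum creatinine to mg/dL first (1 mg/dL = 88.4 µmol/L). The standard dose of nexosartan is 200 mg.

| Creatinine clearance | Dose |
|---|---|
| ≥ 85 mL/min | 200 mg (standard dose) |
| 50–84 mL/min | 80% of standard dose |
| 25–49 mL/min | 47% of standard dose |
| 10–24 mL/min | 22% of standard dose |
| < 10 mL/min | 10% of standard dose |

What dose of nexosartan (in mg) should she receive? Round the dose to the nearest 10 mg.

40 mg

SCr = 165 / 88.4 = 1.867 mg/dL
CrCl = (140 − 83) × 43.1 / (72 × 1.867) × 0.85 = 2456.7 / 134.42 × 0.85 ≈ 15.5 mL/min
CrCl ≈ 16 mL/min → bracket 10–24 mL/min.
22% of 200 mg = 44 mg → 40 mg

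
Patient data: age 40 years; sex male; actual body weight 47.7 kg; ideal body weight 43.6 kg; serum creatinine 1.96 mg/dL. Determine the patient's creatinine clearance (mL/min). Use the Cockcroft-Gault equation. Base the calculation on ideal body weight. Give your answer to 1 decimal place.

30.9 mL/min

CrCl = (140 − 40) × 43.6 / (72 × 1.96) = 4360.0 / 141.12 ≈ 30.9 mL/min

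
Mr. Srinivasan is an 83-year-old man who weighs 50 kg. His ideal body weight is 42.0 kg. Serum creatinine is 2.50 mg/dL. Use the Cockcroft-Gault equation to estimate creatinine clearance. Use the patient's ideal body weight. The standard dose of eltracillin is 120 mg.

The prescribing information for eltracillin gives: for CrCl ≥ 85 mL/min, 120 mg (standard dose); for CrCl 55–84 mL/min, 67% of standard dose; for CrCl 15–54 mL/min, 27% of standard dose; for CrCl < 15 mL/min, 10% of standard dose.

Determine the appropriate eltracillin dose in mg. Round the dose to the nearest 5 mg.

10 mg

CrCl = (140 − 83) × 42 / (72 × 2.5) = 2394.0 / 180.00 ≈ 13.3 mL/min
CrCl ≈ 13 mL/min → bracket < 15 mL/min.
10% of 120 mg = 12 mg → 10 mg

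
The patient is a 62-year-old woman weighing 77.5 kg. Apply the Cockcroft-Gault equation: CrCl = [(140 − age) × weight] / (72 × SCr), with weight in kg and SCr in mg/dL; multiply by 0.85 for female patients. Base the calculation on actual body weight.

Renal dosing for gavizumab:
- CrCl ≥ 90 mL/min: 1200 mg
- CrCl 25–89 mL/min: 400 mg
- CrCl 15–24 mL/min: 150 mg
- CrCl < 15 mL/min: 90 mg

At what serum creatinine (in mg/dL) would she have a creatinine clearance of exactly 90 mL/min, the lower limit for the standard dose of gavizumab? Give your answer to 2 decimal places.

0.79 mg/dL

Standard dose requires CrCl ≥ 90 mL/min.
Set (140 − 62) × 77.5 × 0.85 / (72 × SCr) = 90
SCr = (140 − 62) × 77.5 × 0.85 / (72 × 90) = 0.793 mg/dL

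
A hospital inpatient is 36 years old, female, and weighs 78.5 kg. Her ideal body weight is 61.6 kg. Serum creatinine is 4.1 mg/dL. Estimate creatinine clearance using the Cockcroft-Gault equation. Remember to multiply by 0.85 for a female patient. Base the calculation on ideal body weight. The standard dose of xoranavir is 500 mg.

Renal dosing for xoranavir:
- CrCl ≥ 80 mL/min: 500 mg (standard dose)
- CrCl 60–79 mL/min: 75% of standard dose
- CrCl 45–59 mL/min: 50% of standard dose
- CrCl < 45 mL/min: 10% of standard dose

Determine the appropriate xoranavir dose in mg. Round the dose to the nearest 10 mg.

50 mg

CrCl = (140 − 36) × 61.6 / (72 × 4.1) × 0.85 = 6406.4 / 295.20 × 0.85 ≈ 18.4 mL/min
CrCl ≈ 18 mL/min → bracket < 45 mL/min.
10% of 500 mg = 50 mg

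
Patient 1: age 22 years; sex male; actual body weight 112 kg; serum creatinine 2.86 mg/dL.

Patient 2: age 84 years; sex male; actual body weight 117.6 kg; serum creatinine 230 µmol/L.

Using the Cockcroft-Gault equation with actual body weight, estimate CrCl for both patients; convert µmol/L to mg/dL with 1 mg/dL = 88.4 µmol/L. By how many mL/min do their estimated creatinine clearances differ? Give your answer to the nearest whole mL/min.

Patient 1: CrCl = (140 − 22) × 112 / (72 × 2.86) = 13216.0 / 205.92 ≈ 64.2 mL/min
Patient 2: SCr = 230 / 88.4 = 2.602 mg/dL
Patient 2: CrCl = (140 − 84) × 117.6 / (72 × 2.602) = 6585.6 / 187.34 ≈ 35.2 mL/min
|64.2 − 35.2| = 29.0 mL/min

29 mL/min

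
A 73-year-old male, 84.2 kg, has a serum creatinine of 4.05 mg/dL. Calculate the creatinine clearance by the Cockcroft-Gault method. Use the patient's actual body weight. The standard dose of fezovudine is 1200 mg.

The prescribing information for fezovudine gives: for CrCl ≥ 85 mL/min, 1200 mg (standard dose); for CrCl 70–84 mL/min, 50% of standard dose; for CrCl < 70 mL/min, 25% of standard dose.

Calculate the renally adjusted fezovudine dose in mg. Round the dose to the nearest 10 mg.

CrCl = (140 − 73) × 84.2 / (72 × 4.05) = 5641.4 / 291.60 ≈ 19.3 mL/min
CrCl ≈ 19 mL/min → bracket < 70 mL/min.
25% of 1200 mg = 300 mg

300 mg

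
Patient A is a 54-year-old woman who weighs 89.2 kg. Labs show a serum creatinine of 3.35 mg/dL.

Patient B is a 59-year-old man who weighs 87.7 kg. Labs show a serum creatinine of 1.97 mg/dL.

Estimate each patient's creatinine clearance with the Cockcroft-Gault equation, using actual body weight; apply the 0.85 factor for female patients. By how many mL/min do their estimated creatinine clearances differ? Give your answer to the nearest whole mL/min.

23 mL/min

Patient A: CrCl = (140 − 54) × 89.2 / (72 × 3.35) × 0.85 = 7671.2 / 241.20 × 0.85 ≈ 27.0 mL/min
Patient B: CrCl = (140 − 59) × 87.7 / (72 × 1.97) = 7103.7 / 141.84 ≈ 50.1 mL/min
|27.0 − 50.1| = 23.1 mL/min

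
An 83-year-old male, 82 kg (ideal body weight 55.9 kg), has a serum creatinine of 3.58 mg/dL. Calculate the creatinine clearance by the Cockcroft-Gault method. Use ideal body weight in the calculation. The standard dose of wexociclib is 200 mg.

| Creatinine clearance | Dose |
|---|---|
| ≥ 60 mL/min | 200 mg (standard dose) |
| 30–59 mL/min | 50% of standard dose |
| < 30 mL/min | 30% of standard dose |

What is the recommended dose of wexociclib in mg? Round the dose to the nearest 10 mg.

CrCl = (140 − 83) × 55.9 / (72 × 3.58) = 3186.3 / 257.76 ≈ 12.4 mL/min
CrCl ≈ 12 mL/min → bracket < 30 mL/min.
30% of 200 mg = 60 mg

60 mg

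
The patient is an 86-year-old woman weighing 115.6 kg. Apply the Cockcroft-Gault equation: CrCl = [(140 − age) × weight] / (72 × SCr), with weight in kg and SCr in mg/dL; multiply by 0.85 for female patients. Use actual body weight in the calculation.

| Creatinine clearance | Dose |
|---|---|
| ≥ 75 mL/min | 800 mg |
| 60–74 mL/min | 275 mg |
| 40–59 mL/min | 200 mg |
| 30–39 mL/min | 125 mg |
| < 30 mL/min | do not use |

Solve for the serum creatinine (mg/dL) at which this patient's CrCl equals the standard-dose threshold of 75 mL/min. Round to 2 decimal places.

Standard dose requires CrCl ≥ 75 mL/min.
Set (140 − 86) × 115.6 × 0.85 / (72 × SCr) = 75
SCr = (140 − 86) × 115.6 × 0.85 / (72 × 75) = 0.983 mg/dL

0.98 mg/dL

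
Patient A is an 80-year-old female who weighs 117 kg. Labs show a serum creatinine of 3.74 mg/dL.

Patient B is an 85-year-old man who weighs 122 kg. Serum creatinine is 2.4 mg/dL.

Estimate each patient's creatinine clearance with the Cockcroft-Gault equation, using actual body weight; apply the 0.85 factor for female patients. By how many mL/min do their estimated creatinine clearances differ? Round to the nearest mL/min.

17 mL/min

Patient A: CrCl = (140 − 80) × 117 / (72 × 3.74) × 0.85 = 7020.0 / 269.28 × 0.85 ≈ 22.2 mL/min
Patient B: CrCl = (140 − 85) × 122 / (72 × 2.4) = 6710.0 / 172.80 ≈ 38.8 mL/min
|22.2 − 38.8| = 16.6 mL/min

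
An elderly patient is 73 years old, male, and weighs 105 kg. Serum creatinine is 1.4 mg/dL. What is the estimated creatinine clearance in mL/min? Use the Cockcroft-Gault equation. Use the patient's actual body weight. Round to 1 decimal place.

69.8 mL/min

CrCl = (140 − 73) × 105 / (72 × 1.4) = 7035.0 / 100.80 ≈ 69.8 mL/min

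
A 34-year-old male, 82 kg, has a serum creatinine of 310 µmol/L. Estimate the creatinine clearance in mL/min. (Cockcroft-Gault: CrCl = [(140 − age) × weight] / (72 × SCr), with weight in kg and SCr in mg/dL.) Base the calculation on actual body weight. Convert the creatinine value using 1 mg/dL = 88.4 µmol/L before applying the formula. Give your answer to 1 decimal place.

34.4 mL/min

SCr = 310 / 88.4 = 3.507 mg/dL
CrCl = (140 − 34) × 82 / (72 × 3.507) = 8692.0 / 252.50 ≈ 34.4 mL/min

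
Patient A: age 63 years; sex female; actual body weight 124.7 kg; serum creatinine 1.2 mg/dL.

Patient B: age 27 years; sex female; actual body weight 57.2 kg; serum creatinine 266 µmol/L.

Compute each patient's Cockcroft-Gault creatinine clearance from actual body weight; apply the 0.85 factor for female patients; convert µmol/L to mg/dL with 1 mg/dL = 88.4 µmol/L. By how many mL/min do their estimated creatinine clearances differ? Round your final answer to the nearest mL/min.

Patient A: CrCl = (140 − 63) × 124.7 / (72 × 1.2) × 0.85 = 9601.9 / 86.40 × 0.85 ≈ 94.5 mL/min
Patient B: SCr = 266 / 88.4 = 3.009 mg/dL
Patient B: CrCl = (140 − 27) × 57.2 / (72 × 3.009) × 0.85 = 6463.6 / 216.65 × 0.85 ≈ 25.4 mL/min
|94.5 − 25.4| = 69.1 mL/min

69 mL/min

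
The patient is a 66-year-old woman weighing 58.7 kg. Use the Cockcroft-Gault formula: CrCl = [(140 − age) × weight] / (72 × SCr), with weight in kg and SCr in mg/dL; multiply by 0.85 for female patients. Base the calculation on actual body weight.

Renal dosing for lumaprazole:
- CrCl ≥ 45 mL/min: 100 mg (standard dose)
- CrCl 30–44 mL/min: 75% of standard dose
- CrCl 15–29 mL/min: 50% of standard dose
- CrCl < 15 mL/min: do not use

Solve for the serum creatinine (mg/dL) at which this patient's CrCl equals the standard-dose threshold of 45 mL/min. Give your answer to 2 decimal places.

Standard dose requires CrCl ≥ 45 mL/min.
Set (140 − 66) × 58.7 × 0.85 / (72 × SCr) = 45
SCr = (140 − 66) × 58.7 × 0.85 / (72 × 45) = 1.140 mg/dL

1.14 mg/dL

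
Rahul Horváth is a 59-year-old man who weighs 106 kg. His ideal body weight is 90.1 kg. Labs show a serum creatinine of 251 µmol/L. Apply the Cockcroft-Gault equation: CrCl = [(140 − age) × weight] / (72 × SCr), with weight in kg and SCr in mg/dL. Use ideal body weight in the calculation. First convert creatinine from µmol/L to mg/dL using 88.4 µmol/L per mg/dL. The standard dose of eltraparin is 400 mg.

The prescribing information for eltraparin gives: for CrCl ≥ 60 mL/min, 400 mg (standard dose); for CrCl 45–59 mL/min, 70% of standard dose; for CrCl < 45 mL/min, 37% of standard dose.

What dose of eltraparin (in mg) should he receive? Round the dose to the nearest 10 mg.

SCr = 251 / 88.4 = 2.839 mg/dL
CrCl = (140 − 59) × 90.1 / (72 × 2.839) = 7298.1 / 204.41 ≈ 35.7 mL/min
CrCl ≈ 36 mL/min → bracket < 45 mL/min.
37% of 400 mg = 148 mg → 150 mg

150 mg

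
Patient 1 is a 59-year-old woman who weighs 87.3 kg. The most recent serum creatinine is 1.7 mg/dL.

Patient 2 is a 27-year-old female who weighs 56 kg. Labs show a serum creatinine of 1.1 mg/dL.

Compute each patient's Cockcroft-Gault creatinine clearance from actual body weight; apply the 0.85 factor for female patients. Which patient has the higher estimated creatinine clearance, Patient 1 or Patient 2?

Patient 2

Patient 1: CrCl = (140 − 59) × 87.3 / (72 × 1.7) × 0.85 = 7071.3 / 122.40 × 0.85 ≈ 49.1 mL/min
Patient 2: CrCl = (140 − 27) × 56 / (72 × 1.1) × 0.85 = 6328.0 / 79.20 × 0.85 ≈ 67.9 mL/min
49.1 vs 67.9 mL/min → Patient 2 is higher.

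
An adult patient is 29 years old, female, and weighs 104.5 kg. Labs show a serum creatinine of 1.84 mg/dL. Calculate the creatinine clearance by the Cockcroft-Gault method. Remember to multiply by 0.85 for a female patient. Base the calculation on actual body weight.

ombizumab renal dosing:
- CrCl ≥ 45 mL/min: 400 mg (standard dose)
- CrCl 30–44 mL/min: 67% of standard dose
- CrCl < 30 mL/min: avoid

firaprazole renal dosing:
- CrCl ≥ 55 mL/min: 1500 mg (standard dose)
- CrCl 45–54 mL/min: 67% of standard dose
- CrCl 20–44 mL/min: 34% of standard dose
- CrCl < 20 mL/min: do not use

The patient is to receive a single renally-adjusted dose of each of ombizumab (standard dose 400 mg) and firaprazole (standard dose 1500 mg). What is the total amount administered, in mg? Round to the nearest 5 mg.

CrCl = (140 − 29) × 104.5 / (72 × 1.84) × 0.85 = 11599.5 / 132.48 × 0.85 ≈ 74.4 mL/min
CrCl ≈ 74 mL/min.
ombizumab: ≥ 45 mL/min → 100% of 400 mg = 400 mg.
firaprazole: ≥ 55 mL/min → 100% of 1500 mg = 1500 mg.
Total = 400 + 1500 = 1900 mg.

1900 mg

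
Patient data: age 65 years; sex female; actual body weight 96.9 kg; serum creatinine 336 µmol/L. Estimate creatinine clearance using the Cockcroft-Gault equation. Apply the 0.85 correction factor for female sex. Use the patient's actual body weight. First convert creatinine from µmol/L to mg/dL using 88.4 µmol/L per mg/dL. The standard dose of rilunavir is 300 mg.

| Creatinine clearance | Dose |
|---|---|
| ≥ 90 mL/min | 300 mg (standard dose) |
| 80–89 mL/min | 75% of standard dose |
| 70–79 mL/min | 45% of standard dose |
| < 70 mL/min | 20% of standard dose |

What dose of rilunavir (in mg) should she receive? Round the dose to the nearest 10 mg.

SCr = 336 / 88.4 = 3.801 mg/dL
CrCl = (140 − 65) × 96.9 / (72 × 3.801) × 0.85 = 7267.5 / 273.67 × 0.85 ≈ 22.6 mL/min
CrCl ≈ 23 mL/min → bracket < 70 mL/min.
20% of 300 mg = 60 mg

60 mg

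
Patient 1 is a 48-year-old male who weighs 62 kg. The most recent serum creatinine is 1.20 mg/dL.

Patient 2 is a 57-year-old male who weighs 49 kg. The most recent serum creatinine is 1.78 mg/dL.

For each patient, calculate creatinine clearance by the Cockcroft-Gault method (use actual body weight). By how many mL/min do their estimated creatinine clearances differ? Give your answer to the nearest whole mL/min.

34 mL/min

Patient 1: CrCl = (140 − 48) × 62 / (72 × 1.2) = 5704.0 / 86.40 ≈ 66.0 mL/min
Patient 2: CrCl = (140 − 57) × 49 / (72 × 1.78) = 4067.0 / 128.16 ≈ 31.7 mL/min
|66.0 − 31.7| = 34.3 mL/min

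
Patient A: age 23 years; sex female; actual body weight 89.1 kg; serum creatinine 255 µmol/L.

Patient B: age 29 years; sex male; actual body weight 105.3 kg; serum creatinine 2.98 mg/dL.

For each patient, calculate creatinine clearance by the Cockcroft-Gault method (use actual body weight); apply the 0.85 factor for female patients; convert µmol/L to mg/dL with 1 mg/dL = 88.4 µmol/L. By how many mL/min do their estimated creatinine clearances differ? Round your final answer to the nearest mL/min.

Patient A: SCr = 255 / 88.4 = 2.885 mg/dL
Patient A: CrCl = (140 − 23) × 89.1 / (72 × 2.885) × 0.85 = 10424.7 / 207.72 × 0.85 ≈ 42.7 mL/min
Patient B: CrCl = (140 − 29) × 105.3 / (72 × 2.98) = 11688.3 / 214.56 ≈ 54.5 mL/min
|42.7 − 54.5| = 11.8 mL/min

12 mL/min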